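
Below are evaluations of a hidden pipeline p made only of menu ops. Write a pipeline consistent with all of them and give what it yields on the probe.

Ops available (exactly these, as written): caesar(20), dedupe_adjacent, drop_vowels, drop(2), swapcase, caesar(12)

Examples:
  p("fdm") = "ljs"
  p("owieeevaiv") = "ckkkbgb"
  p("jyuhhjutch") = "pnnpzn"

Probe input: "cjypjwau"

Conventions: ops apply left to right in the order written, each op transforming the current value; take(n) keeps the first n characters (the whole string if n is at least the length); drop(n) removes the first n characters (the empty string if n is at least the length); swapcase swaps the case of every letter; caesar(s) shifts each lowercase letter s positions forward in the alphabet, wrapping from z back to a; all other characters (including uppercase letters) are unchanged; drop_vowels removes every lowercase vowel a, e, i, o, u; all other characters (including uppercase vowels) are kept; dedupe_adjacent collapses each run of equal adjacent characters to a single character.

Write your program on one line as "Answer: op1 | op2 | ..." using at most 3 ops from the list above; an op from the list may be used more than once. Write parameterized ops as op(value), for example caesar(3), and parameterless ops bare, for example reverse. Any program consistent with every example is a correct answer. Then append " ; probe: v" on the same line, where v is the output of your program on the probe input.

caesar(12) | caesar(20) | drop_vowels ; probe: "pvpcg"

Check, running the answer program on each example:
  "fdm" -> "rpy" -> "ljs" -> "ljs"
  "owieeevaiv" -> "aiuqqqhmuh" -> "ucokkkbgob" -> "ckkkbgb"
  "jyuhhjutch" -> "vkgttvgfot" -> "peannpazin" -> "pnnpzn"
  probe: "cjypjwau" -> "ovkbvimg" -> "ipevpcga" -> "pvpcg"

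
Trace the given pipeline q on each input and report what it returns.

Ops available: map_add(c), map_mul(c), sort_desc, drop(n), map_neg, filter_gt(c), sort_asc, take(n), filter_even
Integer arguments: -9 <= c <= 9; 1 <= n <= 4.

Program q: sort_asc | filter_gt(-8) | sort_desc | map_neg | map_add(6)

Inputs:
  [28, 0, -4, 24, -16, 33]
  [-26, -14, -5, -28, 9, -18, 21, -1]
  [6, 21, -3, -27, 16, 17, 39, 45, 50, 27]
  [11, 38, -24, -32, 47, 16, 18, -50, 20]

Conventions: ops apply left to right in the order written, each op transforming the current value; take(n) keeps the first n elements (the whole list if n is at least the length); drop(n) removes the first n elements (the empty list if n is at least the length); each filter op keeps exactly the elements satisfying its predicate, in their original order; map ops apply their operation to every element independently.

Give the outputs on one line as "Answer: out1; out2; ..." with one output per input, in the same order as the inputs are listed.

Execution, op by op:
  [28, 0, -4, 24, -16, 33] -> [-16, -4, 0, 24, 28, 33] -> [-4, 0, 24, 28, 33] -> [33, 28, 24, 0, -4] -> [-33, -28, -24, 0, 4] -> [-27, -22, -18, 6, 10]
  [-26, -14, -5, -28, 9, -18, 21, -1] -> [-28, -26, -18, -14, -5, -1, 9, 21] -> [-5, -1, 9, 21] -> [21, 9, -1, -5] -> [-21, -9, 1, 5] -> [-15, -3, 7, 11]
  [6, 21, -3, -27, 16, 17, 39, 45, 50, 27] -> [-27, -3, 6, 16, 17, 21, 27, 39, 45, 50] -> [-3, 6, 16, 17, 21, 27, 39, 45, 50] -> [50, 45, 39, 27, 21, 17, 16, 6, -3] -> [-50, -45, -39, -27, -21, -17, -16, -6, 3] -> [-44, -39, -33, -21, -15, -11, -10, 0, 9]
  [11, 38, -24, -32, 47, 16, 18, -50, 20] -> [-50, -32, -24, 11, 16, 18, 20, 38, 47] -> [11, 16, 18, 20, 38, 47] -> [47, 38, 20, 18, 16, 11] -> [-47, -38, -20, -18, -16, -11] -> [-41, -32, -14, -12, -10, -5]

[-27, -22, -18, 6, 10]; [-15, -3, 7, 11]; [-44, -39, -33, -21, -15, -11, -10, 0, 9]; [-41, -32, -14, -12, -10, -5]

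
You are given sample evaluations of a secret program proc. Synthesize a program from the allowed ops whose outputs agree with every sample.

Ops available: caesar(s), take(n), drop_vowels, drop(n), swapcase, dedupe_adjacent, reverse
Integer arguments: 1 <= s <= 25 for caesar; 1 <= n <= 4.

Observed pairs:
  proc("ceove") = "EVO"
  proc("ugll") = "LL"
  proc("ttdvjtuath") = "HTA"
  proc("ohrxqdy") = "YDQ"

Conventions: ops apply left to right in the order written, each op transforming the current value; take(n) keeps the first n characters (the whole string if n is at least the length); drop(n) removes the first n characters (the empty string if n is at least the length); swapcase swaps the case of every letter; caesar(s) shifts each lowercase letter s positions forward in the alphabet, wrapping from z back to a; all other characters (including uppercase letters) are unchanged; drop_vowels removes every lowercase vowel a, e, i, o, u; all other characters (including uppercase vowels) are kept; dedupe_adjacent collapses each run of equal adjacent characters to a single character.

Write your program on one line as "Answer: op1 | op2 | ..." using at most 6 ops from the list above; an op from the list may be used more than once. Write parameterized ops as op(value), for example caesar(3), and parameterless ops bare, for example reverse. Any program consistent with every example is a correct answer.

drop(1) | drop(1) | reverse | swapcase | take(3)

Check, running the answer program on each example:
  "ceove" -> "eove" -> "ove" -> "evo" -> "EVO" -> "EVO"
  "ugll" -> "gll" -> "ll" -> "ll" -> "LL" -> "LL"
  "ttdvjtuath" -> "tdvjtuath" -> "dvjtuath" -> "htautjvd" -> "HTAUTJVD" -> "HTA"
  "ohrxqdy" -> "hrxqdy" -> "rxqdy" -> "ydqxr" -> "YDQXR" -> "YDQ"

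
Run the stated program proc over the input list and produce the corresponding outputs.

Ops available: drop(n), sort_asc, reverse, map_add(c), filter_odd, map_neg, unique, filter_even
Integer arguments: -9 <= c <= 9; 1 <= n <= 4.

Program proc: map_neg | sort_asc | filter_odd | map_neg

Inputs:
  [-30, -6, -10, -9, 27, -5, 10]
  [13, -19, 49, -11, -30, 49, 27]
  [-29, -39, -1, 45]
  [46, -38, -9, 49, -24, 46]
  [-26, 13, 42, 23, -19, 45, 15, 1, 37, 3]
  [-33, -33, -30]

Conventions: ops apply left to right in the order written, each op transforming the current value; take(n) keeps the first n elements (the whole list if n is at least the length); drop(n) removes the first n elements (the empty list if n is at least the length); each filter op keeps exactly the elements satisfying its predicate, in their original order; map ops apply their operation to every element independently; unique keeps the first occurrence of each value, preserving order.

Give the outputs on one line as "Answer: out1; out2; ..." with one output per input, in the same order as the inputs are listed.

Execution, op by op:
  [-30, -6, -10, -9, 27, -5, 10] -> [30, 6, 10, 9, -27, 5, -10] -> [-27, -10, 5, 6, 9, 10, 30] -> [-27, 5, 9] -> [27, -5, -9]
  [13, -19, 49, -11, -30, 49, 27] -> [-13, 19, -49, 11, 30, -49, -27] -> [-49, -49, -27, -13, 11, 19, 30] -> [-49, -49, -27, -13, 11, 19] -> [49, 49, 27, 13, -11, -19]
  [-29, -39, -1, 45] -> [29, 39, 1, -45] -> [-45, 1, 29, 39] -> [-45, 1, 29, 39] -> [45, -1, -29, -39]
  [46, -38, -9, 49, -24, 46] -> [-46, 38, 9, -49, 24, -46] -> [-49, -46, -46, 9, 24, 38] -> [-49, 9] -> [49, -9]
  [-26, 13, 42, 23, -19, 45, 15, 1, 37, 3] -> [26, -13, -42, -23, 19, -45, -15, -1, -37, -3] -> [-45, -42, -37, -23, -15, -13, -3, -1, 19, 26] -> [-45, -37, -23, -15, -13, -3, -1, 19] -> [45, 37, 23, 15, 13, 3, 1, -19]
  [-33, -33, -30] -> [33, 33, 30] -> [30, 33, 33] -> [33, 33] -> [-33, -33]

[27, -5, -9]; [49, 49, 27, 13, -11, -19]; [45, -1, -29, -39]; [49, -9]; [45, 37, 23, 15, 13, 3, 1, -19]; [-33, -33]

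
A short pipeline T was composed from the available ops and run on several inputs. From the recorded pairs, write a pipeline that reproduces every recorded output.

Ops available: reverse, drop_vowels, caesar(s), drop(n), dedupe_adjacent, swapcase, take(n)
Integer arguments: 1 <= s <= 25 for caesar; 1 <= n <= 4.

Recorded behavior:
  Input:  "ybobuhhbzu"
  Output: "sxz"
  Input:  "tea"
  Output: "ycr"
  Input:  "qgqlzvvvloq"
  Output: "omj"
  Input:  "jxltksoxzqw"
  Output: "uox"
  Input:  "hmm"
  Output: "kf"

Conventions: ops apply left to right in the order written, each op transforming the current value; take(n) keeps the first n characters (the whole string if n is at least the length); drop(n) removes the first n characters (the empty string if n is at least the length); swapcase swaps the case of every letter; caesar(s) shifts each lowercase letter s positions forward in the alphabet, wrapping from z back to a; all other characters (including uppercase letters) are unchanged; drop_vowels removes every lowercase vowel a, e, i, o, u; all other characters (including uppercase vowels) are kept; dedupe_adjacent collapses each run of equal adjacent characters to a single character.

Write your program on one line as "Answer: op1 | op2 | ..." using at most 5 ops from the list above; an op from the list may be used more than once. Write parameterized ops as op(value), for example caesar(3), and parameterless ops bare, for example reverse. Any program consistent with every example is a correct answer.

caesar(19) | dedupe_adjacent | reverse | caesar(5) | take(3)

Check, running the answer program on each example:
  "ybobuhhbzu" -> "ruhunaausn" -> "ruhunausn" -> "nsuanuhur" -> "sxzfszmzw" -> "sxz"
  "tea" -> "mxt" -> "mxt" -> "txm" -> "ycr" -> "ycr"
  "qgqlzvvvloq" -> "jzjesoooehj" -> "jzjesoehj" -> "jheosejzj" -> "omjtxjoeo" -> "omj"
  "jxltksoxzqw" -> "cqemdlhqsjp" -> "cqemdlhqsjp" -> "pjsqhldmeqc" -> "uoxvmqirjvh" -> "uox"
  "hmm" -> "aff" -> "af" -> "fa" -> "kf" -> "kf"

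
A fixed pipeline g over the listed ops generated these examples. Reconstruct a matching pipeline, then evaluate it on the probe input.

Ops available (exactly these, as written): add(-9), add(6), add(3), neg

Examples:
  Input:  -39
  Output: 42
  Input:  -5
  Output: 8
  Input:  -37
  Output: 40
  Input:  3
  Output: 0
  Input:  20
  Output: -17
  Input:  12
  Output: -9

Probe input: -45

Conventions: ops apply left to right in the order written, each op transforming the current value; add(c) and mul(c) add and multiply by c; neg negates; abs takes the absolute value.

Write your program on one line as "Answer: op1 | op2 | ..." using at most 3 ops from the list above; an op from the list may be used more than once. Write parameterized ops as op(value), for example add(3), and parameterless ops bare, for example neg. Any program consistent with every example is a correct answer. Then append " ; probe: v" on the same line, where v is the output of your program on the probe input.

neg | add(3) ; probe: 48

Check, running the answer program on each example:
  -39 -> 39 -> 42
  -5 -> 5 -> 8
  -37 -> 37 -> 40
  3 -> -3 -> 0
  20 -> -20 -> -17
  12 -> -12 -> -9
  probe: -45 -> 45 -> 48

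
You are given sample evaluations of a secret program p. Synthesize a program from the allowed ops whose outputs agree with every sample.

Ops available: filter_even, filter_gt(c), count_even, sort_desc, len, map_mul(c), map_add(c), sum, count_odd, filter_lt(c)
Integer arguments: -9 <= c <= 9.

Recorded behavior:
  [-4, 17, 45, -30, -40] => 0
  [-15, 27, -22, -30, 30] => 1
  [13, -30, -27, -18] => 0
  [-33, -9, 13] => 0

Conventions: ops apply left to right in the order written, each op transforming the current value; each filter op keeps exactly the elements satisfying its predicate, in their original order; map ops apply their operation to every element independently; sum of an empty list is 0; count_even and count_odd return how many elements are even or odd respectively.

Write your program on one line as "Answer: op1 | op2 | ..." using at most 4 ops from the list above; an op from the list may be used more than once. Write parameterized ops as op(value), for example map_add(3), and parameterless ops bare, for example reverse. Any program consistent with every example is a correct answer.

filter_even | filter_gt(2) | count_even

Check, running the answer program on each example:
  [-4, 17, 45, -30, -40] -> [-4, -30, -40] -> [] -> 0
  [-15, 27, -22, -30, 30] -> [-22, -30, 30] -> [30] -> 1
  [13, -30, -27, -18] -> [-30, -18] -> [] -> 0
  [-33, -9, 13] -> [] -> [] -> 0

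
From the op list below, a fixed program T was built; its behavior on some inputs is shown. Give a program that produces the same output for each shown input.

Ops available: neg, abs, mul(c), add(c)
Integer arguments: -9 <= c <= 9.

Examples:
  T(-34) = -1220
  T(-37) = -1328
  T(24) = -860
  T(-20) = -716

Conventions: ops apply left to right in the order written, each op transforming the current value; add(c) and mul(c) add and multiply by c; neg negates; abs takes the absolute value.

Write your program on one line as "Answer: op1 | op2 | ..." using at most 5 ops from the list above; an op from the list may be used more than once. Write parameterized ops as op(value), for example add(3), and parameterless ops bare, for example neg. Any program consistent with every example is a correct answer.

abs | mul(-9) | mul(4) | add(4)

Check, running the answer program on each example:
  -34 -> 34 -> -306 -> -1224 -> -1220
  -37 -> 37 -> -333 -> -1332 -> -1328
  24 -> 24 -> -216 -> -864 -> -860
  -20 -> 20 -> -180 -> -720 -> -716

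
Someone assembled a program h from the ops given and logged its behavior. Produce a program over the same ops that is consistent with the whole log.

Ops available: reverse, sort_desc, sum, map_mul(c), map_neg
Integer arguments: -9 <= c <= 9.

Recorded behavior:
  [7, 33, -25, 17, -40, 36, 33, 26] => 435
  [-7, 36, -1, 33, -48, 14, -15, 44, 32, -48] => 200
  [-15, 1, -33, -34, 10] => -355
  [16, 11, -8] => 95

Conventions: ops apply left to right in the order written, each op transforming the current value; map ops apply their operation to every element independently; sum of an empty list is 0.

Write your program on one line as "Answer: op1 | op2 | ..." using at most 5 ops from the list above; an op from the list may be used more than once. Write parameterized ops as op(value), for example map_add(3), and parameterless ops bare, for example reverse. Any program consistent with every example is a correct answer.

map_mul(-5) | sort_desc | map_neg | reverse | sum

Check, running the answer program on each example:
  [7, 33, -25, 17, -40, 36, 33, 26] -> [-35, -165, 125, -85, 200, -180, -165, -130] -> [200, 125, -35, -85, -130, -165, -165, -180] -> [-200, -125, 35, 85, 130, 165, 165, 180] -> [180, 165, 165, 130, 85, 35, -125, -200] -> 435
  [-7, 36, -1, 33, -48, 14, -15, 44, 32, -48] -> [35, -180, 5, -165, 240, -70, 75, -220, -160, 240] -> [240, 240, 75, 35, 5, -70, -160, -165, -180, -220] -> [-240, -240, -75, -35, -5, 70, 160, 165, 180, 220] -> [220, 180, 165, 160, 70, -5, -35, -75, -240, -240] -> 200
  [-15, 1, -33, -34, 10] -> [75, -5, 165, 170, -50] -> [170, 165, 75, -5, -50] -> [-170, -165, -75, 5, 50] -> [50, 5, -75, -165, -170] -> -355
  [16, 11, -8] -> [-80, -55, 40] -> [40, -55, -80] -> [-40, 55, 80] -> [80, 55, -40] -> 95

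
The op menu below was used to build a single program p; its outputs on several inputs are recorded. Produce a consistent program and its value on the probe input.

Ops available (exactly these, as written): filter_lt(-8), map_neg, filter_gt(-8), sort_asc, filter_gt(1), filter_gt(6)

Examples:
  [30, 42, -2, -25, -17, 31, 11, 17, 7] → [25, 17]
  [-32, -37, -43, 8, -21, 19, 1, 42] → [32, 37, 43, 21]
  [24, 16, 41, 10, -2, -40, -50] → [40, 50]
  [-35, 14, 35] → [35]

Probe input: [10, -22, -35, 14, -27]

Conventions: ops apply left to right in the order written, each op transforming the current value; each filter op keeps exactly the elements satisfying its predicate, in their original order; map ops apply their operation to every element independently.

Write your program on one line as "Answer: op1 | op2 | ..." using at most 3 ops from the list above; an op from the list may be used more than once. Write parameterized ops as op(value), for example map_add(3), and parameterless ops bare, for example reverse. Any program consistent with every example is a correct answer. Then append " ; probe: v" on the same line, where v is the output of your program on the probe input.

filter_lt(-8) | map_neg ; probe: [22, 35, 27]

Check, running the answer program on each example:
  [30, 42, -2, -25, -17, 31, 11, 17, 7] -> [-25, -17] -> [25, 17]
  [-32, -37, -43, 8, -21, 19, 1, 42] -> [-32, -37, -43, -21] -> [32, 37, 43, 21]
  [24, 16, 41, 10, -2, -40, -50] -> [-40, -50] -> [40, 50]
  [-35, 14, 35] -> [-35] -> [35]
  probe: [10, -22, -35, 14, -27] -> [-22, -35, -27] -> [22, 35, 27]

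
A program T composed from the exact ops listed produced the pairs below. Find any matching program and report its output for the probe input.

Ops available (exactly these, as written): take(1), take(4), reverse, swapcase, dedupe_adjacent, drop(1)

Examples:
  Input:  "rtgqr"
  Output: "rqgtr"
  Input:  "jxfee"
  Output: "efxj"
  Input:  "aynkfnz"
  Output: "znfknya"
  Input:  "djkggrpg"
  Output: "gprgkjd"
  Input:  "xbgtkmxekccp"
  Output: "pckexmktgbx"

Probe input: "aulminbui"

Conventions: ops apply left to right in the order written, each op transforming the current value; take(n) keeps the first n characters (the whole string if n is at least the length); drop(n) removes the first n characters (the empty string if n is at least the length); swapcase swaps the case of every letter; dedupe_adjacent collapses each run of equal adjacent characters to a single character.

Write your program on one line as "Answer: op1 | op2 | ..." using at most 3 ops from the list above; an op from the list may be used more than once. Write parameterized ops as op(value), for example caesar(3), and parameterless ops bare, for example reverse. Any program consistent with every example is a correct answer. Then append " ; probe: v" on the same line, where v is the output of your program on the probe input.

reverse | dedupe_adjacent ; probe: "iubnimlua"

Check, running the answer program on each example:
  "rtgqr" -> "rqgtr" -> "rqgtr"
  "jxfee" -> "eefxj" -> "efxj"
  "aynkfnz" -> "znfknya" -> "znfknya"
  "djkggrpg" -> "gprggkjd" -> "gprgkjd"
  "xbgtkmxekccp" -> "pcckexmktgbx" -> "pckexmktgbx"
  probe: "aulminbui" -> "iubnimlua" -> "iubnimlua"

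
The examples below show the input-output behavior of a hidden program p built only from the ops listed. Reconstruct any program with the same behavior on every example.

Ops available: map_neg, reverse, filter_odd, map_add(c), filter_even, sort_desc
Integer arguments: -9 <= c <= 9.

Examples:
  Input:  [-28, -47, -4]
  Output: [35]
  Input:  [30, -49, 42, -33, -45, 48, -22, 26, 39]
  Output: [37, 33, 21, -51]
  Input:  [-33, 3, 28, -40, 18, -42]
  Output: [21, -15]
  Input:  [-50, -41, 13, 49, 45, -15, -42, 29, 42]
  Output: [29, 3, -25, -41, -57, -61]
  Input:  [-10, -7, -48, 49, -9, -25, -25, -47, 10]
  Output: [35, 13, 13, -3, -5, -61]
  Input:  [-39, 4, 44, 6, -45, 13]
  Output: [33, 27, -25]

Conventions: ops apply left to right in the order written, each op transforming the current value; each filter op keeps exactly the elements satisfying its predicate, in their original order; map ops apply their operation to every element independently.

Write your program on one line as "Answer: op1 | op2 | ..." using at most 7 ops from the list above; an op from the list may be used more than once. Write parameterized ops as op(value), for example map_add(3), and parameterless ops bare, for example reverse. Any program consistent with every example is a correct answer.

map_neg | sort_desc | map_add(-6) | map_add(-5) | filter_even | map_add(-1)

Check, running the answer program on each example:
  [-28, -47, -4] -> [28, 47, 4] -> [47, 28, 4] -> [41, 22, -2] -> [36, 17, -7] -> [36] -> [35]
  [30, -49, 42, -33, -45, 48, -22, 26, 39] -> [-30, 49, -42, 33, 45, -48, 22, -26, -39] -> [49, 45, 33, 22, -26, -30, -39, -42, -48] -> [43, 39, 27, 16, -32, -36, -45, -48, -54] -> [38, 34, 22, 11, -37, -41, -50, -53, -59] -> [38, 34, 22, -50] -> [37, 33, 21, -51]
  [-33, 3, 28, -40, 18, -42] -> [33, -3, -28, 40, -18, 42] -> [42, 40, 33, -3, -18, -28] -> [36, 34, 27, -9, -24, -34] -> [31, 29, 22, -14, -29, -39] -> [22, -14] -> [21, -15]
  [-50, -41, 13, 49, 45, -15, -42, 29, 42] -> [50, 41, -13, -49, -45, 15, 42, -29, -42] -> [50, 42, 41, 15, -13, -29, -42, -45, -49] -> [44, 36, 35, 9, -19, -35, -48, -51, -55] -> [39, 31, 30, 4, -24, -40, -53, -56, -60] -> [30, 4, -24, -40, -56, -60] -> [29, 3, -25, -41, -57, -61]
  [-10, -7, -48, 49, -9, -25, -25, -47, 10] -> [10, 7, 48, -49, 9, 25, 25, 47, -10] -> [48, 47, 25, 25, 10, 9, 7, -10, -49] -> [42, 41, 19, 19, 4, 3, 1, -16, -55] -> [37, 36, 14, 14, -1, -2, -4, -21, -60] -> [36, 14, 14, -2, -4, -60] -> [35, 13, 13, -3, -5, -61]
  [-39, 4, 44, 6, -45, 13] -> [39, -4, -44, -6, 45, -13] -> [45, 39, -4, -6, -13, -44] -> [39, 33, -10, -12, -19, -50] -> [34, 28, -15, -17, -24, -55] -> [34, 28, -24] -> [33, 27, -25]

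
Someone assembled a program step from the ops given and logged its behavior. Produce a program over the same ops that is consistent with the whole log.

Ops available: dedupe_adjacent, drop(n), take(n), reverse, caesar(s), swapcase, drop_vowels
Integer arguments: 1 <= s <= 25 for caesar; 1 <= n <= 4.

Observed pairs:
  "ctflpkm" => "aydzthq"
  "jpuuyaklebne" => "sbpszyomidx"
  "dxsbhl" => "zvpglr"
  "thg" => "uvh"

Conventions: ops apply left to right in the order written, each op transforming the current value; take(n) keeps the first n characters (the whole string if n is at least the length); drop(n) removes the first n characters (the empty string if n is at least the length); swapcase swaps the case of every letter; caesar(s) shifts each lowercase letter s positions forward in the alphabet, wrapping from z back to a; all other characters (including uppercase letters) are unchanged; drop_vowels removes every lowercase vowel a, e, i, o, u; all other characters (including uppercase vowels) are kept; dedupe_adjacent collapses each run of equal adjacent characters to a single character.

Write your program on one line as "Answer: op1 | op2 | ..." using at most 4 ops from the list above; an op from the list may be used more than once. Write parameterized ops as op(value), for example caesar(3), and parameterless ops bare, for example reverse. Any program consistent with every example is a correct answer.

caesar(19) | reverse | caesar(21) | dedupe_adjacent

Check, running the answer program on each example:
  "ctflpkm" -> "vmyeidf" -> "fdieymv" -> "aydzthq" -> "aydzthq"
  "jpuuyaklebne" -> "cinnrtdexugx" -> "xguxedtrnnic" -> "sbpszyomiidx" -> "sbpszyomidx"
  "dxsbhl" -> "wqluae" -> "eaulqw" -> "zvpglr" -> "zvpglr"
  "thg" -> "maz" -> "zam" -> "uvh" -> "uvh"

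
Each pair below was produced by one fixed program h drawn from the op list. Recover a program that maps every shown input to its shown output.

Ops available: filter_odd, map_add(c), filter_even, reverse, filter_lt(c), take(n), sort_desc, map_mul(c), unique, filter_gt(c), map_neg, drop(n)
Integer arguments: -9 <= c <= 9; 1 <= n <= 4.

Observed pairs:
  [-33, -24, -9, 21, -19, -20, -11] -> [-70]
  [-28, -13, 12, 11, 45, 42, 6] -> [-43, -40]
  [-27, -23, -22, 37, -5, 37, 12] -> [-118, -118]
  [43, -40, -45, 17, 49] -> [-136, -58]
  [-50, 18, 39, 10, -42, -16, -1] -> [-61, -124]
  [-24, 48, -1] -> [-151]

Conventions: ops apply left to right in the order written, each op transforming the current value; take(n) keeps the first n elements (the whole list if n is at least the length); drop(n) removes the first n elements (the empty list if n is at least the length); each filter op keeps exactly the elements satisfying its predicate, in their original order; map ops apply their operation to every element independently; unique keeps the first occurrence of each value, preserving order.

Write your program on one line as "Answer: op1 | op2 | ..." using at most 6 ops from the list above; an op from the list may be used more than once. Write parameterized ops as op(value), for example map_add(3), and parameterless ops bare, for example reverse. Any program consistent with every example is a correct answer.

map_neg | filter_lt(-3) | map_mul(3) | map_add(-7) | take(2)

Check, running the answer program on each example:
  [-33, -24, -9, 21, -19, -20, -11] -> [33, 24, 9, -21, 19, 20, 11] -> [-21] -> [-63] -> [-70] -> [-70]
  [-28, -13, 12, 11, 45, 42, 6] -> [28, 13, -12, -11, -45, -42, -6] -> [-12, -11, -45, -42, -6] -> [-36, -33, -135, -126, -18] -> [-43, -40, -142, -133, -25] -> [-43, -40]
  [-27, -23, -22, 37, -5, 37, 12] -> [27, 23, 22, -37, 5, -37, -12] -> [-37, -37, -12] -> [-111, -111, -36] -> [-118, -118, -43] -> [-118, -118]
  [43, -40, -45, 17, 49] -> [-43, 40, 45, -17, -49] -> [-43, -17, -49] -> [-129, -51, -147] -> [-136, -58, -154] -> [-136, -58]
  [-50, 18, 39, 10, -42, -16, -1] -> [50, -18, -39, -10, 42, 16, 1] -> [-18, -39, -10] -> [-54, -117, -30] -> [-61, -124, -37] -> [-61, -124]
  [-24, 48, -1] -> [24, -48, 1] -> [-48] -> [-144] -> [-151] -> [-151]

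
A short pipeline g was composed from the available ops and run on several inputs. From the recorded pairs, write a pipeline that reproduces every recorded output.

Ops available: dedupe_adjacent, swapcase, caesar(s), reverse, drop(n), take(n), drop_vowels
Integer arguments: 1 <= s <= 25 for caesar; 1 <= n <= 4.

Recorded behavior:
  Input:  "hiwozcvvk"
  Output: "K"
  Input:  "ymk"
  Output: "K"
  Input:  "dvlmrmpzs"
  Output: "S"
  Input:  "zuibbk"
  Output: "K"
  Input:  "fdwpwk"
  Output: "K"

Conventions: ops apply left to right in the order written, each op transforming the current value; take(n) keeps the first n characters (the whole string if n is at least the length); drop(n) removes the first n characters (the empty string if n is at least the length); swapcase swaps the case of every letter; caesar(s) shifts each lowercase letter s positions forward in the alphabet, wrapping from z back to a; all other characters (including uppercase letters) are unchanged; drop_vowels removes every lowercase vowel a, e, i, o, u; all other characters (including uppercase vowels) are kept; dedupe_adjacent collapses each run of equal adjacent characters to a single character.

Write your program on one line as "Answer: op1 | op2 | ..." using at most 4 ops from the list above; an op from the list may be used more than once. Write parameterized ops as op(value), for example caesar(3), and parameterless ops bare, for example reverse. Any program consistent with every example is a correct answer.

reverse | dedupe_adjacent | take(1) | swapcase

Check, running the answer program on each example:
  "hiwozcvvk" -> "kvvczowih" -> "kvczowih" -> "k" -> "K"
  "ymk" -> "kmy" -> "kmy" -> "k" -> "K"
  "dvlmrmpzs" -> "szpmrmlvd" -> "szpmrmlvd" -> "s" -> "S"
  "zuibbk" -> "kbbiuz" -> "kbiuz" -> "k" -> "K"
  "fdwpwk" -> "kwpwdf" -> "kwpwdf" -> "k" -> "K"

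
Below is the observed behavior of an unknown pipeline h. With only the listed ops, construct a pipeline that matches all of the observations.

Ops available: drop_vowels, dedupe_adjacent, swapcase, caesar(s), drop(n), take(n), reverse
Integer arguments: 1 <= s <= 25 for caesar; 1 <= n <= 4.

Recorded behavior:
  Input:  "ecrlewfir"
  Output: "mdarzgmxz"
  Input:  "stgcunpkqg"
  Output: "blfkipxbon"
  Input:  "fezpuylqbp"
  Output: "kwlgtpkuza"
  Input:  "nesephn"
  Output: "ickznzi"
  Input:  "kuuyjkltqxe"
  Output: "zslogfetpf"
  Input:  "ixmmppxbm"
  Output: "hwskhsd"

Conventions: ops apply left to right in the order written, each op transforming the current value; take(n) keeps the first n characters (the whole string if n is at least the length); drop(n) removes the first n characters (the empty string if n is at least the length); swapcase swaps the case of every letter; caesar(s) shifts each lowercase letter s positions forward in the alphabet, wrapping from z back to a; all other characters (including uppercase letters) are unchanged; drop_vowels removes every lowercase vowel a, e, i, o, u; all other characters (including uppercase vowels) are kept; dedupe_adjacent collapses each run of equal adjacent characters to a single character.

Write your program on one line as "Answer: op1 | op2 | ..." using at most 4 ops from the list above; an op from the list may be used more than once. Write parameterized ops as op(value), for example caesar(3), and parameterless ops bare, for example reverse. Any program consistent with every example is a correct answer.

dedupe_adjacent | caesar(8) | caesar(13) | reverse

Check, running the answer program on each example:
  "ecrlewfir" -> "ecrlewfir" -> "mkztmenqz" -> "zxmgzradm" -> "mdarzgmxz"
  "stgcunpkqg" -> "stgcunpkqg" -> "abokcvxsyo" -> "nobxpikflb" -> "blfkipxbon"
  "fezpuylqbp" -> "fezpuylqbp" -> "nmhxcgtyjx" -> "azukptglwk" -> "kwlgtpkuza"
  "nesephn" -> "nesephn" -> "vmamxpv" -> "iznzkci" -> "ickznzi"
  "kuuyjkltqxe" -> "kuyjkltqxe" -> "scgrstbyfm" -> "fptefgolsz" -> "zslogfetpf"
  "ixmmppxbm" -> "ixmpxbm" -> "qfuxfju" -> "dshkswh" -> "hwskhsd"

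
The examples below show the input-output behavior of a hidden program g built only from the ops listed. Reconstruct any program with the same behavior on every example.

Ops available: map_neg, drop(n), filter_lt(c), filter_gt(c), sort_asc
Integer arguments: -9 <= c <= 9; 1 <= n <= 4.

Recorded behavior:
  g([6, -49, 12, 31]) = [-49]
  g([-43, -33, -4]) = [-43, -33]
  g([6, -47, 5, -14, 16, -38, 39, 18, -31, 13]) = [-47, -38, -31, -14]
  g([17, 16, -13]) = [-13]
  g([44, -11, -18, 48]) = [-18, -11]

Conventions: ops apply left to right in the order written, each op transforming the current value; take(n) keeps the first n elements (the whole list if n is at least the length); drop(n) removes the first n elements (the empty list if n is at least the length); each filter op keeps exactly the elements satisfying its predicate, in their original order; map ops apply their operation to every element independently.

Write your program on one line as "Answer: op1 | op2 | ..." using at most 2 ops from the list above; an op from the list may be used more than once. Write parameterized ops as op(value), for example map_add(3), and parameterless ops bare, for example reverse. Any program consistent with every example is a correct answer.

filter_lt(-5) | sort_asc

Check, running the answer program on each example:
  [6, -49, 12, 31] -> [-49] -> [-49]
  [-43, -33, -4] -> [-43, -33] -> [-43, -33]
  [6, -47, 5, -14, 16, -38, 39, 18, -31, 13] -> [-47, -14, -38, -31] -> [-47, -38, -31, -14]
  [17, 16, -13] -> [-13] -> [-13]
  [44, -11, -18, 48] -> [-11, -18] -> [-18, -11]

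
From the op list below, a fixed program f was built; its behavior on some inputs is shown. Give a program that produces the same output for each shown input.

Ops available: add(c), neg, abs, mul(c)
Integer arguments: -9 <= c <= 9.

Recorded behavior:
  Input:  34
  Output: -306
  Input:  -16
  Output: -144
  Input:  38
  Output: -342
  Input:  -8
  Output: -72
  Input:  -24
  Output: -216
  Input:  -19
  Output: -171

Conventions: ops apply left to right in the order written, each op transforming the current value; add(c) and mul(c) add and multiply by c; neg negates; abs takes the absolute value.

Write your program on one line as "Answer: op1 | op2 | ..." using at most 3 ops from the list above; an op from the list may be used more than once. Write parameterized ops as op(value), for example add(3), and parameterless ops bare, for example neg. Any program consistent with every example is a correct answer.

abs | mul(-3) | mul(3)

Check, running the answer program on each example:
  34 -> 34 -> -102 -> -306
  -16 -> 16 -> -48 -> -144
  38 -> 38 -> -114 -> -342
  -8 -> 8 -> -24 -> -72
  -24 -> 24 -> -72 -> -216
  -19 -> 19 -> -57 -> -171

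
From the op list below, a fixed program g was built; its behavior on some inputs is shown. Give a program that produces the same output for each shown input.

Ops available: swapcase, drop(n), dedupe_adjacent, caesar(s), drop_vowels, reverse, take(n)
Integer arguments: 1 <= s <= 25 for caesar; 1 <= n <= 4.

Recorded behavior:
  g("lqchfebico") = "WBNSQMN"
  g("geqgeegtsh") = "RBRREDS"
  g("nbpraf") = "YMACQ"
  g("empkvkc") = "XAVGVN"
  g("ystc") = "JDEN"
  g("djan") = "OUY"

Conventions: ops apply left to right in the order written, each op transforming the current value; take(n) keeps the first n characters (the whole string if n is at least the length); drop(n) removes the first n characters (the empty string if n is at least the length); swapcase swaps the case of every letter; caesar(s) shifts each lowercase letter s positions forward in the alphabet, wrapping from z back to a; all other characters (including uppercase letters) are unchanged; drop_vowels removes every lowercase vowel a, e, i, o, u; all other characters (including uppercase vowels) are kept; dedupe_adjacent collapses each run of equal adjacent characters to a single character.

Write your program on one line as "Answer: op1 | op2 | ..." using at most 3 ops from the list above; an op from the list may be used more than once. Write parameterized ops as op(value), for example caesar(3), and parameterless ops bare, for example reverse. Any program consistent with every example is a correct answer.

drop_vowels | caesar(11) | swapcase

Check, running the answer program on each example:
  "lqchfebico" -> "lqchfbc" -> "wbnsqmn" -> "WBNSQMN"
  "geqgeegtsh" -> "gqggtsh" -> "rbrreds" -> "RBRREDS"
  "nbpraf" -> "nbprf" -> "ymacq" -> "YMACQ"
  "empkvkc" -> "mpkvkc" -> "xavgvn" -> "XAVGVN"
  "ystc" -> "ystc" -> "jden" -> "JDEN"
  "djan" -> "djn" -> "ouy" -> "OUY"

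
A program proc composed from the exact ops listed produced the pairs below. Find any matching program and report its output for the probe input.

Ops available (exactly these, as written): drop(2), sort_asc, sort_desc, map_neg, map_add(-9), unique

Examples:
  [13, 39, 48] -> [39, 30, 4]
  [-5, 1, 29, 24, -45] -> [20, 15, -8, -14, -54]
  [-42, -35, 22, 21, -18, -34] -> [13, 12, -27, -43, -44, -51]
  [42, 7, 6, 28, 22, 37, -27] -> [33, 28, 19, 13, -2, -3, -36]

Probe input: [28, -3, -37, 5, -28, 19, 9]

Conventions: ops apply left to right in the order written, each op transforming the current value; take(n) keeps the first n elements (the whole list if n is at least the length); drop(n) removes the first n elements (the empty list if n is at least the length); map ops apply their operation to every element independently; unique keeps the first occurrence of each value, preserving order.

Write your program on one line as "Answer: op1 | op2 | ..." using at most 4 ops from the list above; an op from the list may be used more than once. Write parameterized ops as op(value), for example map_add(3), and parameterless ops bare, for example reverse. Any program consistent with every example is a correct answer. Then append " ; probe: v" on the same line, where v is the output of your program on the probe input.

sort_asc | map_add(-9) | sort_desc ; probe: [19, 10, 0, -4, -12, -37, -46]

Check, running the answer program on each example:
  [13, 39, 48] -> [13, 39, 48] -> [4, 30, 39] -> [39, 30, 4]
  [-5, 1, 29, 24, -45] -> [-45, -5, 1, 24, 29] -> [-54, -14, -8, 15, 20] -> [20, 15, -8, -14, -54]
  [-42, -35, 22, 21, -18, -34] -> [-42, -35, -34, -18, 21, 22] -> [-51, -44, -43, -27, 12, 13] -> [13, 12, -27, -43, -44, -51]
  [42, 7, 6, 28, 22, 37, -27] -> [-27, 6, 7, 22, 28, 37, 42] -> [-36, -3, -2, 13, 19, 28, 33] -> [33, 28, 19, 13, -2, -3, -36]
  probe: [28, -3, -37, 5, -28, 19, 9] -> [-37, -28, -3, 5, 9, 19, 28] -> [-46, -37, -12, -4, 0, 10, 19] -> [19, 10, 0, -4, -12, -37, -46]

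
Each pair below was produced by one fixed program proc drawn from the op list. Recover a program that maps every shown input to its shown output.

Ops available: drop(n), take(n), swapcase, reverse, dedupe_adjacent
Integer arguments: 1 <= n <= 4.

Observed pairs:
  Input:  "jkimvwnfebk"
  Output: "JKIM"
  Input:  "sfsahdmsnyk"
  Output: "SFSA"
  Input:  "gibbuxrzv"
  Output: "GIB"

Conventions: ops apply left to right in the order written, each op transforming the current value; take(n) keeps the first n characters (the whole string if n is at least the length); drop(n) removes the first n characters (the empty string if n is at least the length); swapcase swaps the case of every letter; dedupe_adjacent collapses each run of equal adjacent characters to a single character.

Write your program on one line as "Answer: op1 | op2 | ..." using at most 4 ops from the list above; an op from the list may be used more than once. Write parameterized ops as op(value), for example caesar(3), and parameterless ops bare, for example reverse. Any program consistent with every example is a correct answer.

take(4) | swapcase | dedupe_adjacent

Check, running the answer program on each example:
  "jkimvwnfebk" -> "jkim" -> "JKIM" -> "JKIM"
  "sfsahdmsnyk" -> "sfsa" -> "SFSA" -> "SFSA"
  "gibbuxrzv" -> "gibb" -> "GIBB" -> "GIB"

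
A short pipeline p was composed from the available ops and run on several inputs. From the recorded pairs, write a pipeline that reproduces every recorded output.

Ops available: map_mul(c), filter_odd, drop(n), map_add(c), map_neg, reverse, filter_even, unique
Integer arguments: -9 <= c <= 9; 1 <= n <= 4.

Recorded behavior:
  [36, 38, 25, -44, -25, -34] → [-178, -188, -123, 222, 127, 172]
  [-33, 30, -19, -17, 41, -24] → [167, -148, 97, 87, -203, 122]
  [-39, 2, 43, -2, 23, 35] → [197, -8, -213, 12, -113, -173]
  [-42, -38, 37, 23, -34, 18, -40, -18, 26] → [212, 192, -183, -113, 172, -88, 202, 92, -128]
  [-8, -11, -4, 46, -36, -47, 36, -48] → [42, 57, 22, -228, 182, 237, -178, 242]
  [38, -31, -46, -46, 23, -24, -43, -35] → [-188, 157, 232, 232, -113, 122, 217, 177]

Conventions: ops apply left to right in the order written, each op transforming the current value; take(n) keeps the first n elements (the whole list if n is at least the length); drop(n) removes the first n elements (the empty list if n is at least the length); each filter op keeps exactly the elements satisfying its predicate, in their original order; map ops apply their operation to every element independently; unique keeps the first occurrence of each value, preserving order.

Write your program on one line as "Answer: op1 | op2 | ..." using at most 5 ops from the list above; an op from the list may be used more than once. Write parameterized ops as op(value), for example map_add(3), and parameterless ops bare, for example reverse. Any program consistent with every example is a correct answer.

reverse | map_mul(-5) | reverse | map_add(2)

Check, running the answer program on each example:
  [36, 38, 25, -44, -25, -34] -> [-34, -25, -44, 25, 38, 36] -> [170, 125, 220, -125, -190, -180] -> [-180, -190, -125, 220, 125, 170] -> [-178, -188, -123, 222, 127, 172]
  [-33, 30, -19, -17, 41, -24] -> [-24, 41, -17, -19, 30, -33] -> [120, -205, 85, 95, -150, 165] -> [165, -150, 95, 85, -205, 120] -> [167, -148, 97, 87, -203, 122]
  [-39, 2, 43, -2, 23, 35] -> [35, 23, -2, 43, 2, -39] -> [-175, -115, 10, -215, -10, 195] -> [195, -10, -215, 10, -115, -175] -> [197, -8, -213, 12, -113, -173]
  [-42, -38, 37, 23, -34, 18, -40, -18, 26] -> [26, -18, -40, 18, -34, 23, 37, -38, -42] -> [-130, 90, 200, -90, 170, -115, -185, 190, 210] -> [210, 190, -185, -115, 170, -90, 200, 90, -130] -> [212, 192, -183, -113, 172, -88, 202, 92, -128]
  [-8, -11, -4, 46, -36, -47, 36, -48] -> [-48, 36, -47, -36, 46, -4, -11, -8] -> [240, -180, 235, 180, -230, 20, 55, 40] -> [40, 55, 20, -230, 180, 235, -180, 240] -> [42, 57, 22, -228, 182, 237, -178, 242]
  [38, -31, -46, -46, 23, -24, -43, -35] -> [-35, -43, -24, 23, -46, -46, -31, 38] -> [175, 215, 120, -115, 230, 230, 155, -190] -> [-190, 155, 230, 230, -115, 120, 215, 175] -> [-188, 157, 232, 232, -113, 122, 217, 177]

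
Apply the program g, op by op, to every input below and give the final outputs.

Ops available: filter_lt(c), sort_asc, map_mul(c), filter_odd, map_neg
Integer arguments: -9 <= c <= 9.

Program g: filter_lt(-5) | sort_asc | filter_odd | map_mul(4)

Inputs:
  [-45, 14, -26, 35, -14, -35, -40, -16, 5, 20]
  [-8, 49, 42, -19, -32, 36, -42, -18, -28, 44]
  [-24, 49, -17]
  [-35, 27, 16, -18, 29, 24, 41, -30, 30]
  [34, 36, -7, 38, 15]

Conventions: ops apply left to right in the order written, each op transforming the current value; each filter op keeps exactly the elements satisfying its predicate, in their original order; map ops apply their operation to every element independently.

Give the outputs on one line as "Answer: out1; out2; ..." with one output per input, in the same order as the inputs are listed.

[-180, -140]; [-76]; [-68]; [-140]; [-28]

Execution, op by op:
  [-45, 14, -26, 35, -14, -35, -40, -16, 5, 20] -> [-45, -26, -14, -35, -40, -16] -> [-45, -40, -35, -26, -16, -14] -> [-45, -35] -> [-180, -140]
  [-8, 49, 42, -19, -32, 36, -42, -18, -28, 44] -> [-8, -19, -32, -42, -18, -28] -> [-42, -32, -28, -19, -18, -8] -> [-19] -> [-76]
  [-24, 49, -17] -> [-24, -17] -> [-24, -17] -> [-17] -> [-68]
  [-35, 27, 16, -18, 29, 24, 41, -30, 30] -> [-35, -18, -30] -> [-35, -30, -18] -> [-35] -> [-140]
  [34, 36, -7, 38, 15] -> [-7] -> [-7] -> [-7] -> [-28]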